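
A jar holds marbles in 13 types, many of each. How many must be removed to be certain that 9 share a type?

105

In the worst case you draw 8 of each of the 13 types: 13 × 8 = 104.
One more forces 9 of some type, so 104 + 1 = 105.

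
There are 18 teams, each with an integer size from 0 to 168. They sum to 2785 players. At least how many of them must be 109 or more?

15

Each value short of 109 is at most 108, costing at least 168 − 108 = 60 against the maximum total of 3024.
We can afford to lose at most 3024 − 2785 = 239, so at most ⌊239/60⌋ = 3 fall short, and at least 15 are ≥ 109.
Exactly 15 works: 15 values at 168 and 3 at 108 total 2844; lower one of the high values by 59 (still ≥ 109) to hit 2785.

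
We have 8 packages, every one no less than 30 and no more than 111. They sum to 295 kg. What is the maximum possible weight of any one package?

Maximizing one value means minimizing the remaining 7.
The other 7 contribute at least 7 × 30 = 210, leaving at most 295 − 210 = 85.
Since 85 ≤ 111, this is achievable: one at 85 and 7 at 30.

85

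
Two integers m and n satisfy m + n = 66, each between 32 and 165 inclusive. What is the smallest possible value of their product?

mn = m(66 − m) is concave in m, so over [32, 34] it is minimized at an endpoint.
At the endpoint m = 32, n = 66 − 32 = 34, so mn = 32 × 34 = 1088.

1088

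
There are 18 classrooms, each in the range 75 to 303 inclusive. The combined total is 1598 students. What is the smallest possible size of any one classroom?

75

Minimizing one value means maximizing the remaining 17.
The other 17 can take up 17 × 303 = 5151 ≥ 1598 − 75, so one classroom can sit at its floor of 75.
Achievable: one at 75 and the other 17 totalling 1523, which fits since 17 × 75 ≤ 1523 ≤ 17 × 303.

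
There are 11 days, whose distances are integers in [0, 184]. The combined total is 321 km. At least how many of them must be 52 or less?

Each value above 52 is at least 53, contributing at least 53 − 0 = 53 above the floor 0.
The sum exceeds the floor total 0 by 321, so at most ⌊321/53⌋ = 6 exceed 52, and at least 5 are ≤ 52.
Exactly 5 works: 5 values at 0 and 6 at 53 total 318; raise one of the low values by 3 (still ≤ 52) to hit 321.

5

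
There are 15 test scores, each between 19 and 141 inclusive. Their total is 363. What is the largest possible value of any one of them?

To make one score as large as possible, make the other 14 as small as possible.
The other 14 contribute at least 14 × 19 = 266, leaving at most 363 − 266 = 97.
Since 97 ≤ 141, this is achievable: one at 97 and 14 at 19.

97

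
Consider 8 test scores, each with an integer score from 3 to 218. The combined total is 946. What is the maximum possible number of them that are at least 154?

6

With k values at 154 or above and the rest at least 3, the sum is at least 24 + 151k.
Since the sum is 946, we need 151k ≤ 922, i.e. k ≤ 6.
k = 6 is achieved by 6 values at 154 and 2 at 3, total 930; add 16 to one value (staying below 154) to reach 946.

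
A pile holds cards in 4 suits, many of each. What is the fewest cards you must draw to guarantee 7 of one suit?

25

You could draw 6 of every suit without reaching 7 of any — 24 in all.
One more forces 7 of some suit, so 24 + 1 = 25.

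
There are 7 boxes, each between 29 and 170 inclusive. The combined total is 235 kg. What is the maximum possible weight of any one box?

Maximizing one value means minimizing the remaining 6.
The other 6 contribute at least 6 × 29 = 174, leaving at most 235 − 174 = 61.
Since 61 ≤ 170, this is achievable: one at 61 and 6 at 29.

61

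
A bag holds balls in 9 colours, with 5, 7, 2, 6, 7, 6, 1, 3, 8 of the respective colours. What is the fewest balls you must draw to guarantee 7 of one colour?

42

In the worst case you take as many as possible of each colour without reaching 7: 5 + 6 + 2 + 6 + 6 + 6 + 1 + 3 + 6 = 41.
The next one must give 7 of some colour, so 41 + 1 = 42.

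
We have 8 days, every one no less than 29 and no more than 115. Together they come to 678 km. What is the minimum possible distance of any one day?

Minimizing one value means maximizing the remaining 7.
The other 7 can take up 7 × 115 = 805 ≥ 678 − 29, so one day can sit at its floor of 29.
Achievable: one at 29 and the other 7 totalling 649, which fits since 7 × 29 ≤ 649 ≤ 7 × 115.

29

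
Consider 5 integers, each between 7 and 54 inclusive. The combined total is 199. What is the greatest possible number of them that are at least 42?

4

If k of the values are ≥ 42, the total is ≥ 42k + 7(5 − k).
Setting 42k + 7(5 − k) ≤ 199 gives 35k ≤ 164, so k ≤ 4.
k = 4 is achieved by 4 values at 42 and 1 at 7, total 175; add 24 to one value (staying below 42) to reach 199.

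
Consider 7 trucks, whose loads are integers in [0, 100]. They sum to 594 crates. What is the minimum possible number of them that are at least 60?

5

Suppose at most 7 − j of them reach 60; then j values are ≤ 59 and the rest ≤ 100.
The total is then ≤ 59·j + 100·(7 − j) = 700 − 41j. For this to be ≥ 594 we need j ≤ 2, so at least 7 − 2 = 5 must reach 60.
Exactly 5 works: 5 values at 100 and 2 at 59 total 618; lower one of the high values by 24 (still ≥ 60) to hit 594.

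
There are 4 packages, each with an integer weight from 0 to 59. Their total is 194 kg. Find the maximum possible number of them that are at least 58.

With k values at 58 or above and the rest at least 0, the sum is at least 0 + 58k.
Since the sum is 194, we need 58k ≤ 194, i.e. k ≤ 3.
k = 3 is achieved by 3 values at 58 and 1 at 0, total 174; add 20 to one value (staying below 58) to reach 194.

3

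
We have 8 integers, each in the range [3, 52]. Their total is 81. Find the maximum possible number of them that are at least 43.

1

If k of the values are ≥ 43, the total is ≥ 43k + 3(8 − k).
Setting 43k + 3(8 − k) ≤ 81 gives 40k ≤ 57, so k ≤ 1.
k = 1 is achieved by 1 value at 43 and 7 at 3, total 64; add 17 to one value (staying below 43) to reach 81.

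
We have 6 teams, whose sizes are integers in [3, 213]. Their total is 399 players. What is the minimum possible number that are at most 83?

2

If only k of them are at most 83, the other 6 − k are at least 84, so the total is at least (6 − k)·84 + k·3.
This is ≤ 399, so (6 − k)·84 + 3k ≤ 399, which gives k ≥ 2.
Exactly 2 works: 2 values at 3 and 4 at 84 total 342; raise one of the low values by 57 (still ≤ 83) to hit 399.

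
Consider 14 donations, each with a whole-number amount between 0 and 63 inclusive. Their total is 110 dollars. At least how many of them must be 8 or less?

Let j be the number exceeding 8. Then the total is ≥ 9·j + 0·(14 − j) = 0 + 9j.
So 9j ≤ 110 and j ≤ 12; hence at least 14 − 12 = 2 are ≤ 8.
Exactly 2 works: 2 values at 0 and 12 at 9 total 108; raise one of the low values by 2 (still ≤ 8) to hit 110.

2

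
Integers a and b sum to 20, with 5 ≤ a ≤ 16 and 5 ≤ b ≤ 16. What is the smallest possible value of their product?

ab = a(20 − a) is concave in a, so over [5, 15] it is minimized at an endpoint.
At the endpoint a = 5, b = 20 − 5 = 15, so ab = 5 × 15 = 75.

75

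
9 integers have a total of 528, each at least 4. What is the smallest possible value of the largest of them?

The average is 528/9 > 58, so not all 9 can be 58 or less; the largest is ≥ 59.
Achievable: 6 of them at 59 and 3 at 58 total 528.

59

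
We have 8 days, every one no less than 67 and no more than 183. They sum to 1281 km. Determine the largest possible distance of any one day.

183

To make one day as large as possible, make the other 7 as small as possible.
The other 7 contribute at least 7 × 67 = 469, leaving at most 1281 − 469 = 812.
But each day is capped at 183, so the maximum is 183.
Achievable: one at 183 and the other 7 totalling 1098, which fits since 7 × 67 ≤ 1098 ≤ 7 × 183.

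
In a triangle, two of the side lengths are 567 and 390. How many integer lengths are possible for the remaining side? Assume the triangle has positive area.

The triangle inequality gives |567 − 390| < c < 567 + 390, i.e. 177 < c < 957.
So c can be any integer from 178 to 956: 779 values.

779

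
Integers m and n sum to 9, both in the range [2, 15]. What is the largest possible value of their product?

20

mn = m(9 − m) is maximized when m is as near 9/2 as the bounds allow.
Taking m = 4 and n = 5 (both in [2, 15]) gives mn = 20.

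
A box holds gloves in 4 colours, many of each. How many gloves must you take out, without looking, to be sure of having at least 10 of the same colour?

In the worst case you draw 9 of each of the 4 colours: 4 × 9 = 36.
One more forces 10 of some colour, so 36 + 1 = 37.

37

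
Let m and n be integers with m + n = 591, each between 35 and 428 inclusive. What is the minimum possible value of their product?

Since m + n is fixed, pushing one of them to its bound minimizes the product.
At the endpoint m = 163, n = 591 − 163 = 428, so mn = 163 × 428 = 69764.

69764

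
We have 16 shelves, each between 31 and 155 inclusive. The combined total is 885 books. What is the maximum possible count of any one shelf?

155

Maximizing one value means minimizing the remaining 15.
The other 15 contribute at least 15 × 31 = 465, leaving at most 885 − 465 = 420.
But each shelf is capped at 155, so the maximum is 155.
Achievable: one at 155 and the other 15 totalling 730, which fits since 15 × 31 ≤ 730 ≤ 15 × 155.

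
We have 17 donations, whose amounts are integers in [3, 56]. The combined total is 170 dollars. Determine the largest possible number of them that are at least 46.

2

With k values at 46 or above and the rest at least 3, the sum is at least 51 + 43k.
Since the sum is 170, we need 43k ≤ 119, i.e. k ≤ 2.
k = 2 is achieved by 2 values at 46 and 15 at 3, total 137; add 33 to one value (staying below 46) to reach 170.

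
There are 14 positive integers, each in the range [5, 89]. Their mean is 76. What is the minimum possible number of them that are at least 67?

7

The total is 14 × 76 = 1064.
Each value short of 67 is at most 66, costing at least 89 − 66 = 23 against the maximum total of 1246.
We can afford to lose at most 1246 − 1064 = 182, so at most ⌊182/23⌋ = 7 fall short, and at least 7 are ≥ 67.
Exactly 7 works: 7 values at 89 and 7 at 66 total 1085; lower one of the high values by 21 (still ≥ 67) to hit 1064.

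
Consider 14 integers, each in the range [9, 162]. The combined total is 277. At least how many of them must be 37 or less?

Let j be the number exceeding 37. Then the total is ≥ 38·j + 9·(14 − j) = 126 + 29j.
So 29j ≤ 151 and j ≤ 5; hence at least 14 − 5 = 9 are ≤ 37.
Exactly 9 works: 9 values at 9 and 5 at 38 total 271; raise one of the low values by 6 (still ≤ 37) to hit 277.

9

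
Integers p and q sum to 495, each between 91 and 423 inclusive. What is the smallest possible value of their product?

36764

pq = p(495 − p) is concave in p, so over [91, 404] it is minimized at an endpoint.
The extreme feasible split is p = 91, q = 404, giving pq = 36764.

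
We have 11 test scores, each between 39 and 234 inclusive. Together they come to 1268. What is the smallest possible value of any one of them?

39

To make one score as small as possible, make the other 10 as large as possible.
The other 10 can take up 10 × 234 = 2340 ≥ 1268 − 39, so one score can sit at its floor of 39.
Achievable: one at 39 and the other 10 totalling 1229, which fits since 10 × 39 ≤ 1229 ≤ 10 × 234.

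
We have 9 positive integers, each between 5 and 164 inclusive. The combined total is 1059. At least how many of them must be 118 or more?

1

Each value short of 118 is at most 117, costing at least 164 − 117 = 47 against the maximum total of 1476.
We can afford to lose at most 1476 − 1059 = 417, so at most ⌊417/47⌋ = 8 fall short, and at least 1 are ≥ 118.
Exactly 1 works: 1 value at 164 and 8 at 117 total 1100; lower one of the high values by 41 (still ≥ 118) to hit 1059.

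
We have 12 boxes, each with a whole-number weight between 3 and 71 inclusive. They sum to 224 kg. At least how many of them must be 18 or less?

1

Each value above 18 is at least 19, contributing at least 19 − 3 = 16 above the floor 3.
The sum exceeds the floor total 36 by 188, so at most ⌊188/16⌋ = 11 exceed 18, and at least 1 are ≤ 18.
Exactly 1 works: 1 value at 3 and 11 at 19 total 212; raise one of the low values by 12 (still ≤ 18) to hit 224.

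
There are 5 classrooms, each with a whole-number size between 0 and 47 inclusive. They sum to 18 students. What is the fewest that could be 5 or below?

If only k of them are at most 5, the other 5 − k are at least 6, so the total is at least (5 − k)·6 + k·0.
This is ≤ 18, so (5 − k)·6 + 0k ≤ 18, which gives k ≥ 2.
Exactly 2 works: 2 values at 0 and 3 at 6 total 18.

2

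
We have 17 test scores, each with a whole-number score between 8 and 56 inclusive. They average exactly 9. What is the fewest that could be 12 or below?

14

The total is 17 × 9 = 153.
Let j be the number exceeding 12. Then the total is ≥ 13·j + 8·(17 − j) = 136 + 5j.
So 5j ≤ 17 and j ≤ 3; hence at least 17 − 3 = 14 are ≤ 12.
Exactly 14 works: 14 values at 8 and 3 at 13 total 151; raise one of the low values by 2 (still ≤ 12) to hit 153.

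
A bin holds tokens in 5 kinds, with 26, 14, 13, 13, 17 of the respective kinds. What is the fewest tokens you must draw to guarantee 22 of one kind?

79

In the worst case you take as many as possible of each kind without reaching 22: 21 + 14 + 13 + 13 + 17 = 78.
The next one must give 22 of some kind, so 78 + 1 = 79.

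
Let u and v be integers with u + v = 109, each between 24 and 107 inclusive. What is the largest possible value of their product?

2970

For a fixed sum, the product uv is largest when u and v are as close as possible.
Taking u = 54 and v = 55 (both in [24, 107]) gives uv = 2970.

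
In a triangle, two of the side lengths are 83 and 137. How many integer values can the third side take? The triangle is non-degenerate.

The triangle inequality gives |83 − 137| < c < 83 + 137, i.e. 54 < c < 220.
So c can be any integer from 55 to 219: 165 values.

165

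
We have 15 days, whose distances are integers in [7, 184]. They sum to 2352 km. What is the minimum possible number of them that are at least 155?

2

Each value short of 155 is at most 154, costing at least 184 − 154 = 30 against the maximum total of 2760.
We can afford to lose at most 2760 − 2352 = 408, so at most ⌊408/30⌋ = 13 fall short, and at least 2 are ≥ 155.
Exactly 2 works: 2 values at 184 and 13 at 154 total 2370; lower one of the high values by 18 (still ≥ 155) to hit 2352.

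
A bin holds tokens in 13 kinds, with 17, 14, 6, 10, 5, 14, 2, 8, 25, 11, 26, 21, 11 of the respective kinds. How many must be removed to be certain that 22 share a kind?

162

In the worst case you take as many as possible of each kind without reaching 22: 17 + 14 + 6 + 10 + 5 + 14 + 2 + 8 + 21 + 11 + 21 + 21 + 11 = 161.
The next one must give 22 of some kind, so 161 + 1 = 162.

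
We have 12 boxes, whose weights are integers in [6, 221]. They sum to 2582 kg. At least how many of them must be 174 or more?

Each value short of 174 is at most 173, costing at least 221 − 173 = 48 against the maximum total of 2652.
We can afford to lose at most 2652 − 2582 = 70, so at most ⌊70/48⌋ = 1 fall short, and at least 11 are ≥ 174.
Exactly 11 works: 11 values at 221 and 1 at 173 total 2604; lower one of the high values by 22 (still ≥ 174) to hit 2582.

11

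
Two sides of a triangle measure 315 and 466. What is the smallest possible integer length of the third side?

The third side must exceed |315 − 466| = 151.
The smallest integer above 151 is 152.

152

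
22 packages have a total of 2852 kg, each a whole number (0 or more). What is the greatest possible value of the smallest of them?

The 22 values sum to 2852, so their minimum is at most ⌊2852/22⌋ = 129.
Achievable: 8 of them at 129 and 14 at 130 total 2852.

129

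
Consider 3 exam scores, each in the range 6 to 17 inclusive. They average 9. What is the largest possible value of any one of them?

15

Maximizing one value means minimizing the remaining 2.
The total is 3 × 9 = 27.
The other 2 contribute at least 2 × 6 = 12, leaving at most 27 − 12 = 15.
Since 15 ≤ 17, this is achievable: one at 15 and 2 at 6.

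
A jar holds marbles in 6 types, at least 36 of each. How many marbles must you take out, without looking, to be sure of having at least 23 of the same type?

133

In the worst case you draw 22 of each of the 6 types: 6 × 22 = 132.
One more forces 23 of some type, so 132 + 1 = 133.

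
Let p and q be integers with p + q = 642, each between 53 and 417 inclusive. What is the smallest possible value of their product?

93825

Since p + q is fixed, pushing one of them to its bound minimizes the product.
The extreme feasible split is p = 225, q = 417, giving pq = 93825.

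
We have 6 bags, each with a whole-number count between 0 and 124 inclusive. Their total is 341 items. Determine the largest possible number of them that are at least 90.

With k values at 90 or above and the rest at least 0, the sum is at least 0 + 90k.
Since the sum is 341, we need 90k ≤ 341, i.e. k ≤ 3.
k = 3 is achieved by 3 values at 90 and 3 at 0, total 270; add 71 to one value (staying below 90) to reach 341.

3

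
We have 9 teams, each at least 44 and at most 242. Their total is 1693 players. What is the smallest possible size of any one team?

44

Minimizing one value means maximizing the remaining 8.
The other 8 can take up 8 × 242 = 1936 ≥ 1693 − 44, so one team can sit at its floor of 44.
Achievable: one at 44 and the other 8 totalling 1649, which fits since 8 × 44 ≤ 1649 ≤ 8 × 242.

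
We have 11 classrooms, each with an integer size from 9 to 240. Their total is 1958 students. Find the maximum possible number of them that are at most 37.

3

Each value at 37 or below falls at least 240 − 37 = 203 short of the ceiling 240.
The ceiling total is 11 × 240 = 2640, and we need 1958, so at most ⌊(2640 − 1958)/203⌋ = 3 can be that low.
k = 3 is achieved by 3 values at 37 and 8 at 240, total 2031; lower one of the 240's by 73 (still > 37) to reach 1958.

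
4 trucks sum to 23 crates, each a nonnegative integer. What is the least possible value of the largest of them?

The average is 23/4 > 5, so not all 4 can be 5 or less; the largest is ≥ 6.
Taking 1 copy of 5 and 3 copies of 6 gives exactly 23, so 6 is attained.

6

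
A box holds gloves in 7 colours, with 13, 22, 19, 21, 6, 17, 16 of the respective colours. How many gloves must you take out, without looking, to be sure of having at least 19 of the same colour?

In the worst case you take as many as possible of each colour without reaching 19: 13 + 18 + 18 + 18 + 6 + 17 + 16 = 106.
The next one must give 19 of some colour, so 106 + 1 = 107.

107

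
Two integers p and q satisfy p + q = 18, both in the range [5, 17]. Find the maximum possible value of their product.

pq = p(18 − p) is maximized when p is as near 18/2 as the bounds allow.
Taking p = 9 and q = 9 (both in [5, 17]) gives pq = 81.

81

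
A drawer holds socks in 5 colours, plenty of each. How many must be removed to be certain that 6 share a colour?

You could draw 5 of every colour without reaching 6 of any — 25 in all.
One more forces 6 of some colour, so 25 + 1 = 26.

26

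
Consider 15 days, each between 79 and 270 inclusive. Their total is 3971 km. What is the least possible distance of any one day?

To make one day as small as possible, make the other 14 as large as possible.
The other 14 contribute at most 14 × 270 = 3780, leaving at least 3971 − 3780 = 191.
Since 191 ≥ 79, this is achievable: one at 191 and 14 at 270.

191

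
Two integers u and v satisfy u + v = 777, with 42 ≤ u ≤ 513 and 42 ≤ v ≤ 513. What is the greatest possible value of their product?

With u + v fixed, uv peaks when the two are closest together.
Taking u = 388 and v = 389 (both in [42, 513]) gives uv = 150932.

150932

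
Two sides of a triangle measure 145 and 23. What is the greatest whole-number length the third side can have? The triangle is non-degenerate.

167

The third side must be less than 145 + 23 = 168.
The largest integer below 168 is 167.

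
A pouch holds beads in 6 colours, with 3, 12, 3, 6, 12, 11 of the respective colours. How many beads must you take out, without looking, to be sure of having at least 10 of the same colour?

In the worst case you take as many as possible of each colour without reaching 10: 3 + 9 + 3 + 6 + 9 + 9 = 39.
The next one must give 10 of some colour, so 39 + 1 = 40.

40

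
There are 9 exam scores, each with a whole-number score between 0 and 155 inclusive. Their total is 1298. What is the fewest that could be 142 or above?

3

Suppose at most 9 − j of them reach 142; then j values are ≤ 141 and the rest ≤ 155.
The total is then ≤ 141·j + 155·(9 − j) = 1395 − 14j. For this to be ≥ 1298 we need j ≤ 6, so at least 9 − 6 = 3 must reach 142.
Exactly 3 works: 3 values at 155 and 6 at 141 total 1311; lower one of the high values by 13 (still ≥ 142) to hit 1298.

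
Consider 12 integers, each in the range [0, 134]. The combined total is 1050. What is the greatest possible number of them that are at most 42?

Suppose k of them are at most 42. Those contribute at most 42 each and the rest at most 134 each.
So the total is at most 42k + 134(12 − k) = 1608 − 92k. This must still be ≥ 1050, so k ≤ 6.
k = 6 is achieved by 6 values at 42 and 6 at 134, total 1056; lower one of the 134's by 6 (still > 42) to reach 1050.

6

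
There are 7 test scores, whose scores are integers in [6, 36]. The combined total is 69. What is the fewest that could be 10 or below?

2

Let j be the number exceeding 10. Then the total is ≥ 11·j + 6·(7 − j) = 42 + 5j.
So 5j ≤ 27 and j ≤ 5; hence at least 7 − 5 = 2 are ≤ 10.
Exactly 2 works: 2 values at 6 and 5 at 11 total 67; raise one of the low values by 2 (still ≤ 10) to hit 69.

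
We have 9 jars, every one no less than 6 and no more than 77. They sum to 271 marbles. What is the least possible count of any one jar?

Minimizing one value means maximizing the remaining 8.
The other 8 can take up 8 × 77 = 616 ≥ 271 − 6, so one jar can sit at its floor of 6.
Achievable: one at 6 and the other 8 totalling 265, which fits since 8 × 6 ≤ 265 ≤ 8 × 77.

6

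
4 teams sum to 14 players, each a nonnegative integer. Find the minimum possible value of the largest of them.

If every one of the 4 were at most 3, the total would be at most 4 × 3 = 12 < 14.
Taking 2 copies of 3 and 2 copies of 4 gives exactly 14, so 4 is attained.

4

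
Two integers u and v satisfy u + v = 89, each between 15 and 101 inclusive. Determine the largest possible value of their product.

1980

uv = u(89 − u) is maximized when u is as near 89/2 as the bounds allow.
Taking u = 44 and v = 45 (both in [15, 101]) gives uv = 1980.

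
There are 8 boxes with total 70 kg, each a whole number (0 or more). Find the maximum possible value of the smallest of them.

The 8 values sum to 70, so their minimum is at most ⌊70/8⌋ = 8.
Taking 2 copies of 8 and 6 copies of 9 gives exactly 70, so 8 is attained.

8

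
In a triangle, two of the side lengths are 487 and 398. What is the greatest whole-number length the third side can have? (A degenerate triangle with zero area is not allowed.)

884

The third side must be less than 487 + 398 = 885.
The largest integer below 885 is 884.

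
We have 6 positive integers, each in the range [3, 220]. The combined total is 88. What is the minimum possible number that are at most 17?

2

Let j be the number exceeding 17. Then the total is ≥ 18·j + 3·(6 − j) = 18 + 15j.
So 15j ≤ 70 and j ≤ 4; hence at least 6 − 4 = 2 are ≤ 17.
Exactly 2 works: 2 values at 3 and 4 at 18 total 78; raise one of the low values by 10 (still ≤ 17) to hit 88.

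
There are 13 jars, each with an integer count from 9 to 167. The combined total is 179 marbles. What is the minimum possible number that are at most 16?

Let j be the number exceeding 16. Then the total is ≥ 17·j + 9·(13 − j) = 117 + 8j.
So 8j ≤ 62 and j ≤ 7; hence at least 13 − 7 = 6 are ≤ 16.
Exactly 6 works: 6 values at 9 and 7 at 17 total 173; raise one of the low values by 6 (still ≤ 16) to hit 179.

6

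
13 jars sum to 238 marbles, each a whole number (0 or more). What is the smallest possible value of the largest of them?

19

The average is 238/13 > 18, so not all 13 can be 18 or less; the largest is ≥ 19.
Equality holds with 4 values of 19 and 9 values of 18.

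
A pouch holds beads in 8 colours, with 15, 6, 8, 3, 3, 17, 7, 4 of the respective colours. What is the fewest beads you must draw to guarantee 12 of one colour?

In the worst case you take as many as possible of each colour without reaching 12: 11 + 6 + 8 + 3 + 3 + 11 + 7 + 4 = 53.
The next one must give 12 of some colour, so 53 + 1 = 54.

54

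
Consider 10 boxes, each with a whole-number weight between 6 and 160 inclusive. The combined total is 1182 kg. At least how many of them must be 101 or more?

4

Suppose at most 10 − j of them reach 101; then j values are ≤ 100 and the rest ≤ 160.
The total is then ≤ 100·j + 160·(10 − j) = 1600 − 60j. For this to be ≥ 1182 we need j ≤ 6, so at least 10 − 6 = 4 must reach 101.
Exactly 4 works: 4 values at 160 and 6 at 100 total 1240; lower one of the high values by 58 (still ≥ 101) to hit 1182.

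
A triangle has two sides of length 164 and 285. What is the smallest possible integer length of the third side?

122

The third side must exceed |164 − 285| = 121.
The smallest integer above 121 is 122.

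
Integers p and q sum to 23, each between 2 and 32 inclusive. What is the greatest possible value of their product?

132

For a fixed sum, the product pq is largest when p and q are as close as possible.
Taking p = 11 and q = 12 (both in [2, 32]) gives pq = 132.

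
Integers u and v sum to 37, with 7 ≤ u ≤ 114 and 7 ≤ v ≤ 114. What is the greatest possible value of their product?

342

uv = u(37 − u) is maximized when u is as near 37/2 as the bounds allow.
Taking u = 18 and v = 19 (both in [7, 114]) gives uv = 342.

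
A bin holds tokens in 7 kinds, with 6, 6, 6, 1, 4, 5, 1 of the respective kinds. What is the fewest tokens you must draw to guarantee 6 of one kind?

In the worst case you take as many as possible of each kind without reaching 6: 5 + 5 + 5 + 1 + 4 + 5 + 1 = 26.
The next one must give 6 of some kind, so 26 + 1 = 27.

27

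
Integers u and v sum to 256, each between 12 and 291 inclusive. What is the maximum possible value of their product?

16384

With u + v fixed, uv peaks when the two are closest together.
Taking u = 128 and v = 128 (both in [12, 291]) gives uv = 16384.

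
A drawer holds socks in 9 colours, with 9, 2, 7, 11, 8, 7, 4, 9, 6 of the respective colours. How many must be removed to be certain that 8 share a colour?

In the worst case you take as many as possible of each colour without reaching 8: 7 + 2 + 7 + 7 + 7 + 7 + 4 + 7 + 6 = 54.
The next one must give 8 of some colour, so 54 + 1 = 55.

55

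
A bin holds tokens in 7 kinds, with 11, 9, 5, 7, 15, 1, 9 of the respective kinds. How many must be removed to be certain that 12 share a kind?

In the worst case you take as many as possible of each kind without reaching 12: 11 + 9 + 5 + 7 + 11 + 1 + 9 = 53.
The next one must give 12 of some kind, so 53 + 1 = 54.

54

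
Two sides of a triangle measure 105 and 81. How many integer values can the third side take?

161

The triangle inequality gives |105 − 81| < c < 105 + 81, i.e. 24 < c < 186.
So c can be any integer from 25 to 185: 161 values.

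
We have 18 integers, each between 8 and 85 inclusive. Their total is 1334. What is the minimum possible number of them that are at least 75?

1

Each value short of 75 is at most 74, costing at least 85 − 74 = 11 against the maximum total of 1530.
We can afford to lose at most 1530 − 1334 = 196, so at most ⌊196/11⌋ = 17 fall short, and at least 1 are ≥ 75.
Exactly 1 works: 1 value at 85 and 17 at 74 total 1343; lower one of the high values by 9 (still ≥ 75) to hit 1334.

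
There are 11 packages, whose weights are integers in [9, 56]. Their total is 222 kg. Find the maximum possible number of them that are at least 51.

2

If k of the values are ≥ 51, the total is ≥ 51k + 9(11 − k).
Setting 51k + 9(11 − k) ≤ 222 gives 42k ≤ 123, so k ≤ 2.
k = 2 is achieved by 2 values at 51 and 9 at 9, total 183; add 39 to one value (staying below 51) to reach 222.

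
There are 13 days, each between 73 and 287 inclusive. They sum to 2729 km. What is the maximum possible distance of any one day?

287

To make one day as large as possible, make the other 12 as small as possible.
The other 12 contribute at least 12 × 73 = 876, leaving at most 2729 − 876 = 1853.
But each day is capped at 287, so the maximum is 287.
Achievable: one at 287 and the other 12 totalling 2442, which fits since 12 × 73 ≤ 2442 ≤ 12 × 287.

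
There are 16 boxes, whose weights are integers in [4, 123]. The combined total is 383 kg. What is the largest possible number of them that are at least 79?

With k values at 79 or above and the rest at least 4, the sum is at least 64 + 75k.
Since the sum is 383, we need 75k ≤ 319, i.e. k ≤ 4.
k = 4 is achieved by 4 values at 79 and 12 at 4, total 364; add 19 to one value (staying below 79) to reach 383.

4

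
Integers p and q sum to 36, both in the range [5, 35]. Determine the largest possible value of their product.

For a fixed sum, the product pq is largest when p and q are as close as possible.
Taking p = 18 and q = 18 (both in [5, 35]) gives pq = 324.

324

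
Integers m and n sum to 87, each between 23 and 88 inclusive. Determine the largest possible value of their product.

mn = m(87 − m) is maximized when m is as near 87/2 as the bounds allow.
Taking m = 43 and n = 44 (both in [23, 88]) gives mn = 1892.

1892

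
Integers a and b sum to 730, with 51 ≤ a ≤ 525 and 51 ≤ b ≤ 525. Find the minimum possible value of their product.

ab = a(730 − a) is concave in a, so over [205, 525] it is minimized at an endpoint.
At the endpoint a = 205, b = 730 − 205 = 525, so ab = 205 × 525 = 107625.

107625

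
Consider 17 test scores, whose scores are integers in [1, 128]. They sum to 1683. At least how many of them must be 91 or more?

Each value short of 91 is at most 90, costing at least 128 − 90 = 38 against the maximum total of 2176.
We can afford to lose at most 2176 − 1683 = 493, so at most ⌊493/38⌋ = 12 fall short, and at least 5 are ≥ 91.
Exactly 5 works: 5 values at 128 and 12 at 90 total 1720; lower one of the high values by 37 (still ≥ 91) to hit 1683.

5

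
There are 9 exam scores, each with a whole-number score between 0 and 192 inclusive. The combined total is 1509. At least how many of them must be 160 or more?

Each value short of 160 is at most 159, costing at least 192 − 159 = 33 against the maximum total of 1728.
We can afford to lose at most 1728 − 1509 = 219, so at most ⌊219/33⌋ = 6 fall short, and at least 3 are ≥ 160.
Exactly 3 works: 3 values at 192 and 6 at 159 total 1530; lower one of the high values by 21 (still ≥ 160) to hit 1509.

3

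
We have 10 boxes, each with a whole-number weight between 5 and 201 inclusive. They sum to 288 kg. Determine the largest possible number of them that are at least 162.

1

Suppose k of them are at least 162. Those contribute at least 162 each and the other 10 − k at least 5 each.
So the total is at least 162k + 5(10 − k) = 50 + 157k. This must be ≤ 288, giving k ≤ 1.
k = 1 is achieved by 1 value at 162 and 9 at 5, total 207; add 81 to one value (staying below 162) to reach 288.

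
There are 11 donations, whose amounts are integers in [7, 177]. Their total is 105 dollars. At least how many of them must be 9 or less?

2

If only k of them are at most 9, the other 11 − k are at least 10, so the total is at least (11 − k)·10 + k·7.
This is ≤ 105, so (11 − k)·10 + 7k ≤ 105, which gives k ≥ 2.
Exactly 2 works: 2 values at 7 and 9 at 10 total 104; raise one of the low values by 1 (still ≤ 9) to hit 105.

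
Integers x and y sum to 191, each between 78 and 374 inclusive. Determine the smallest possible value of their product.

8814

For a fixed sum, xy is smallest when x and y are as far apart as possible.
At the endpoint x = 78, y = 191 − 78 = 113, so xy = 78 × 113 = 8814.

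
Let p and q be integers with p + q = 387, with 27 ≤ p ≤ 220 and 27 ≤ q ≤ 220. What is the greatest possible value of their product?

37442

With p + q fixed, pq peaks when the two are closest together.
Taking p = 193 and q = 194 (both in [27, 220]) gives pq = 37442.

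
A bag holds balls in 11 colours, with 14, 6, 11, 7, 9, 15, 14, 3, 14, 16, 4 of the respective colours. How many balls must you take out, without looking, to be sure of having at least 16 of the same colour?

In the worst case you take as many as possible of each colour without reaching 16: 14 + 6 + 11 + 7 + 9 + 15 + 14 + 3 + 14 + 15 + 4 = 112.
The next one must give 16 of some colour, so 112 + 1 = 113.

113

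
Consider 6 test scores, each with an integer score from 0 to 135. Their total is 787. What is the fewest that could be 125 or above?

Each value short of 125 is at most 124, costing at least 135 − 124 = 11 against the maximum total of 810.
We can afford to lose at most 810 − 787 = 23, so at most ⌊23/11⌋ = 2 fall short, and at least 4 are ≥ 125.
Exactly 4 works: 4 values at 135 and 2 at 124 total 788; lower one of the high values by 1 (still ≥ 125) to hit 787.

4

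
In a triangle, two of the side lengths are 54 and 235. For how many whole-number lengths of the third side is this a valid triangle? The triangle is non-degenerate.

The triangle inequality gives |54 − 235| < c < 54 + 235, i.e. 181 < c < 289.
So c can be any integer from 182 to 288: 107 values.

107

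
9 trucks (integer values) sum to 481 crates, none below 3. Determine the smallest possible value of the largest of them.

54

The 9 values sum to 481, so their maximum is at least ⌈481/9⌉ = 54.
Equality holds with 4 values of 54 and 5 values of 53.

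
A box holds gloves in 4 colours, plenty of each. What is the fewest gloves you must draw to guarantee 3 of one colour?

9

In the worst case you draw 2 of each of the 4 colours: 4 × 2 = 8.
One more forces 3 of some colour, so 8 + 1 = 9.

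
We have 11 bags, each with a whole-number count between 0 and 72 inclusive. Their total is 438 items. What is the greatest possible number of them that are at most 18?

Suppose k of them are at most 18. Those contribute at most 18 each and the rest at most 72 each.
So the total is at most 18k + 72(11 − k) = 792 − 54k. This must still be ≥ 438, so k ≤ 6.
k = 6 is achieved by 6 values at 18 and 5 at 72, total 468; lower one of the 72's by 30 (still > 18) to reach 438.

6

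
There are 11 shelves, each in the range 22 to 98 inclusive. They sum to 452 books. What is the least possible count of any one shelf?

To make one shelf as small as possible, make the other 10 as large as possible.
The other 10 can take up 10 × 98 = 980 ≥ 452 − 22, so one shelf can sit at its floor of 22.
Achievable: one at 22 and the other 10 totalling 430, which fits since 10 × 22 ≤ 430 ≤ 10 × 98.

22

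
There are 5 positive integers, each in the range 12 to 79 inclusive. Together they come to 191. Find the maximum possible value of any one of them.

79

To make one integer as large as possible, make the other 4 as small as possible.
The other 4 contribute at least 4 × 12 = 48, leaving at most 191 − 48 = 143.
But each integer is capped at 79, so the maximum is 79.
Achievable: one at 79 and the other 4 totalling 112, which fits since 4 × 12 ≤ 112 ≤ 4 × 79.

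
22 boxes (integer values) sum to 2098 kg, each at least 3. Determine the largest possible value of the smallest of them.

95

The average is 2098/22 < 96, so some value is ≤ 95.
Achievable: 14 of them at 95 and 8 at 96 total 2098.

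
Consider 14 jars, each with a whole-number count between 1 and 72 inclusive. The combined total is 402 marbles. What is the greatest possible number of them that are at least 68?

Suppose k of them are at least 68. Those contribute at least 68 each and the other 14 − k at least 1 each.
So the total is at least 68k + 1(14 − k) = 14 + 67k. This must be ≤ 402, giving k ≤ 5.
k = 5 is achieved by 5 values at 68 and 9 at 1, total 349; add 53 to one value (staying below 68) to reach 402.

5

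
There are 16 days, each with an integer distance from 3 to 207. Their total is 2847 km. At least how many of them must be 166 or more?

If only k of them are at least 166, the other 16 − k are at most 165, so the total is at most k·207 + (16 − k)·165.
This must reach 2847, so k·207 + (16 − k)·165 ≥ 2847, giving k ≥ 5.
Exactly 5 works: 5 values at 207 and 11 at 165 total 2850; lower one of the high values by 3 (still ≥ 166) to hit 2847.

5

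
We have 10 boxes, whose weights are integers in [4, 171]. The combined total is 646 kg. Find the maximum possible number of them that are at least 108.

5

Suppose k of them are at least 108. Those contribute at least 108 each and the other 10 − k at least 4 each.
So the total is at least 108k + 4(10 − k) = 40 + 104k. This must be ≤ 646, giving k ≤ 5.
k = 5 is achieved by 5 values at 108 and 5 at 4, total 560; add 86 to one value (staying below 108) to reach 646.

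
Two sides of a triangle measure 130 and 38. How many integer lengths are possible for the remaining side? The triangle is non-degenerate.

The triangle inequality gives |130 − 38| < c < 130 + 38, i.e. 92 < c < 168.
So c can be any integer from 93 to 167: 75 values.

75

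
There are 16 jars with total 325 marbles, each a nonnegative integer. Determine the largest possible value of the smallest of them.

The 16 values sum to 325, so their minimum is at most ⌊325/16⌋ = 20.
Equality holds with 11 values of 20 and 5 values of 21.

20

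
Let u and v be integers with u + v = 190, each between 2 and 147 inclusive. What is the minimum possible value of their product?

6321

For a fixed sum, uv is smallest when u and v are as far apart as possible.
The extreme feasible split is u = 43, v = 147, giving uv = 6321.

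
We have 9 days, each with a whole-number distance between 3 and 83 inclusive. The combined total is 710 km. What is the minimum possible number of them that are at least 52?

If only k of them are at least 52, the other 9 − k are at most 51, so the total is at most k·83 + (9 − k)·51.
This must reach 710, so k·83 + (9 − k)·51 ≥ 710, giving k ≥ 8.
Exactly 8 works: 8 values at 83 and 1 at 51 total 715; lower one of the high values by 5 (still ≥ 52) to hit 710.

8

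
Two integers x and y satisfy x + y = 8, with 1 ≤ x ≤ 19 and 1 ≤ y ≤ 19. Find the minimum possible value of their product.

7

Since x + y is fixed, pushing one of them to its bound minimizes the product.
At the endpoint x = 1, y = 8 − 1 = 7, so xy = 1 × 7 = 7.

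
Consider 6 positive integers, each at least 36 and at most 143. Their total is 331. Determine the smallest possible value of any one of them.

36

Minimizing one value means maximizing the remaining 5.
The other 5 can take up 5 × 143 = 715 ≥ 331 − 36, so one integer can sit at its floor of 36.
Achievable: one at 36 and the other 5 totalling 295, which fits since 5 × 36 ≤ 295 ≤ 5 × 143.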